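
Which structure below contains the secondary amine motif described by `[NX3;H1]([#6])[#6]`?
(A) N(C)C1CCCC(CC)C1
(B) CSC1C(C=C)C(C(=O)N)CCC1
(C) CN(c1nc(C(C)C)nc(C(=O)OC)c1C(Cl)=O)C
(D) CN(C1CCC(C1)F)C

A

[NX3;H1]([#6])[#6] describes a trivalent nitrogen with one H, bonded to two carbons (a secondary amine).
(A) contains an N-methylamino group (-NHCH3), which satisfies every atom and bond constraint.
(B) has a primary amide (-C(=O)NH2) but the -C(=O)NH2 nitrogen has H2, not H1.
(C) has a dimethylamino group (-N(CH3)2) but the nitrogen has H0, not H1.
(D) has a dimethylamino group (-N(CH3)2) but the nitrogen has H0, not H1.
So the answer is (A).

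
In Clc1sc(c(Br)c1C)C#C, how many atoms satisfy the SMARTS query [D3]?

The query [D3] means: atom with exactly three heavy-atom neighbours.
Check the 10 heavy atoms by environment: 1× s (aromatic, D2) → no; 4× c (aromatic, D3) → match; 2× C (D1) → no; 1× C (D2) → no; 1× Br (D1) → no; 1× Cl (D1) → no.
That gives 4 matching atoms.

4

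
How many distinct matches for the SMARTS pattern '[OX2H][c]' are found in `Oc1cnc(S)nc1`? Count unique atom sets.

1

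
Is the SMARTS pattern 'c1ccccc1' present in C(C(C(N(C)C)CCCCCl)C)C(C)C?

No

The pattern c1ccccc1 describes six aromatic carbons in a ring — a benzene ring.
The closest candidate here is a methyl group (-CH3), but no six-membered all-carbon aromatic ring is present. No other fragment satisfies the full query, so there is no match.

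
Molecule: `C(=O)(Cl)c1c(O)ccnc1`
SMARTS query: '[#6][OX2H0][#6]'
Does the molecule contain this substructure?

The pattern [#6][OX2H0][#6] describes an aliphatic oxygen bridging two carbons with no H on the oxygen — an ether.
The closest candidate here is a hydroxyl group (-OH), but the oxygen has H1, not H0 bridging two carbons. No other fragment satisfies the full query, so there is no match.

No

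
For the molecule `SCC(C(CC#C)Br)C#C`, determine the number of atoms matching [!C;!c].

The query [!C;!c] means: neither aliphatic nor aromatic carbon — same as [!#6].
Check the 10 heavy atoms by environment: 8× C → no; 1× Br → match; 1× S → match.
Summing the matching environments: 1 + 1 = 2 matching atoms.

2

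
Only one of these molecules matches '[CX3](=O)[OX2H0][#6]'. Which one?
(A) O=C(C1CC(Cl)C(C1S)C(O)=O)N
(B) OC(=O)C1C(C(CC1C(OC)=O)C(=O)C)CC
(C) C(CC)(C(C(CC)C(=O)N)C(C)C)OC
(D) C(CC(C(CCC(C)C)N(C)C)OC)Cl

[CX3](=O)[OX2H0][#6] describes a carbonyl carbon bonded to an oxygen that is itself bonded to carbon (no H on that O) (an ester).
(A) has a primary amide (-C(=O)NH2) but the carbonyl is bonded to N, not to an O-C linkage.
(B) contains a methyl-ester group (-C(=O)OCH3), which satisfies every atom and bond constraint.
(C) has a methoxy ether (-OCH3) but the ether oxygen is not adjacent to a C=O carbon.
(D) has a methoxy ether (-OCH3) but the ether oxygen is not adjacent to a C=O carbon.
So the answer is (B).

B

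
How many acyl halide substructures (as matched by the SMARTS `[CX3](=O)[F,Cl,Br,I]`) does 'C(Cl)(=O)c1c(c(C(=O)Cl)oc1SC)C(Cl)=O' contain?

[CX3](=O)[F,Cl,Br,I] is the SMARTS for an acyl halide: a carbonyl carbon bonded to a halogen.
The molecule carries 3 separate instances of an acyl chloride (-C(=O)Cl) meeting every constraint; each maps to a distinct set of atoms, giving 3 matches.

3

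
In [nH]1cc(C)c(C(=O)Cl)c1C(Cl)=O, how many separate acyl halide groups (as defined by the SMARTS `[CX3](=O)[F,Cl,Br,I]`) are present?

[CX3](=O)[F,Cl,Br,I] is the SMARTS for an acyl halide: a carbonyl carbon bonded to a halogen.
The molecule carries 2 separate instances of an acyl chloride (-C(=O)Cl) meeting every constraint; each maps to a distinct set of atoms, giving 2 matches.

2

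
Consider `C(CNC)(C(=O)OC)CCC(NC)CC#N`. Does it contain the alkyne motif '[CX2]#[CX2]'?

No

The pattern [CX2]#[CX2] describes a carbon-carbon triple bond — an alkyne.
The closest candidate here is a nitrile (-C#N), but the triple bond is C#N, not C#C. No other fragment satisfies the full query, so there is no match.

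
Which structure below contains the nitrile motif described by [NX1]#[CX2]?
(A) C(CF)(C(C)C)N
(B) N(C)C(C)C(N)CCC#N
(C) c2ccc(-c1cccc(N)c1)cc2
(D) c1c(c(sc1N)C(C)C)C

B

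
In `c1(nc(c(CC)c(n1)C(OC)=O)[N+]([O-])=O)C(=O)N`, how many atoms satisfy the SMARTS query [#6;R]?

4

Check the 18 heavy atoms by environment: 2× n (aromatic, in 6-ring) → no; 4× c (aromatic, in 6-ring) → match; 1× N (charge +1, acyclic) → no; 1× O (charge -1, acyclic) → no; 4× O (acyclic) → no; 5× C (acyclic) → no; 1× N (acyclic) → no.
That gives 4 matching atoms.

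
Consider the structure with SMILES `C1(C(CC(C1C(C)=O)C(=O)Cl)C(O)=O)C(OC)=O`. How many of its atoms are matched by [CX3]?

The query [CX3] means: C with X3: aliphatic carbon with exactly 3 total connections.
Check the 18 heavy atoms by environment: 7× C (X4) → no; 4× C (X3) → match; 4× O (X1) → no; 2× O (X2) → no; 1× Cl (X1) → no.
That gives 4 matching atoms.

4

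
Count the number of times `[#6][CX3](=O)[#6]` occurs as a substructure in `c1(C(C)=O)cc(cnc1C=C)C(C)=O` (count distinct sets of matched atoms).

2

[#6][CX3](=O)[#6] is the SMARTS for a ketone: a carbonyl carbon (no H) flanked by two carbons.
The molecule carries 2 separate instances of an acetyl/ketone group (-C(=O)CH3) meeting every constraint; each maps to a distinct set of atoms, giving 2 matches.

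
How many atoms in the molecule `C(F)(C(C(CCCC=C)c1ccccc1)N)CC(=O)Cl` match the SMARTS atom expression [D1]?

5

The query [D1] means: atom with exactly one heavy-atom neighbour (degree 1).
Check the 20 heavy atoms by environment: 5× C (D2) → no; 4× C (D3) → no; 1× c (aromatic, D3) → no; 5× c (aromatic, D2) → no; 1× C (D1) → match; 1× N (D1) → match; 1× O (D1) → match; 1× Cl (D1) → match; 1× F (D1) → match.
Summing the matching environments: 1 + 1 + 1 + 1 + 1 = 5 matching atoms.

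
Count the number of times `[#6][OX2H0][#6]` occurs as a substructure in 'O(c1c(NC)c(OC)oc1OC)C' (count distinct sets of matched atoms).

3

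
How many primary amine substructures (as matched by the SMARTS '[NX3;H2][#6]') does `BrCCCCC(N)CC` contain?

[NX3;H2][#6] is the SMARTS for a primary amine: a trivalent nitrogen with two H attached to carbon.
Exactly one fragment in the molecule meets all constraints, giving 1 match.

1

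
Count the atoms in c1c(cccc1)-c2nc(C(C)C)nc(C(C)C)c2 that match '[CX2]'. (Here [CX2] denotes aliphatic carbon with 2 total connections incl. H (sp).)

0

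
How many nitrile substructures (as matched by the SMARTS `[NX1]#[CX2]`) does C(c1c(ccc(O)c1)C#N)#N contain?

2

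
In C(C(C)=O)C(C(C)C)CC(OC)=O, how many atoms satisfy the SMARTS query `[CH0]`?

Check the 13 heavy atoms by environment: 2× C (H2) → no; 2× C (H1) → no; 2× C (H0) → match; 3× O (H0) → no; 4× C (H3) → no.
That gives 2 matching atoms.

2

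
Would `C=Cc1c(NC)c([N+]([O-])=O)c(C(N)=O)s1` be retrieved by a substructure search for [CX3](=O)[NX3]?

Yes

The pattern [CX3](=O)[NX3] describes a carbonyl carbon bonded to a trivalent nitrogen — an amide.
The molecule carries a primary amide (-C(=O)NH2), whose atoms satisfy every constraint of the query, so the pattern matches.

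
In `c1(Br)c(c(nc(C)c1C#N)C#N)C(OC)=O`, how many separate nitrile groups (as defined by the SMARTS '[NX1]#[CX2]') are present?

[NX1]#[CX2] is the SMARTS for a nitrile: a nitrogen triple-bonded to a two-connected carbon.
The molecule carries 2 separate instances of a nitrile (-C#N) meeting every constraint; each maps to a distinct set of atoms, giving 2 matches.

2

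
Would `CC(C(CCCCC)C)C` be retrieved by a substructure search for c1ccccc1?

No

The pattern c1ccccc1 describes six aromatic carbons in a ring — a benzene ring.
The closest candidate here is a methyl group (-CH3), but no six-membered all-carbon aromatic ring is present. No other fragment satisfies the full query, so there is no match.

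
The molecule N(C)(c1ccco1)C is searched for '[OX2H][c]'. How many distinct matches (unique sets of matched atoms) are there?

0

[OX2H][c] is the SMARTS for a phenol: a hydroxyl oxygen attached to an aromatic carbon.
No fragment in the molecule satisfies every constraint, giving 0 matches.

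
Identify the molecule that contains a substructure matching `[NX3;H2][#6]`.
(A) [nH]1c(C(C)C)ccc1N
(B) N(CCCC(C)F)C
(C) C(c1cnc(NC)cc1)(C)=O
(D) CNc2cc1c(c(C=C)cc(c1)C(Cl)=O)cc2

A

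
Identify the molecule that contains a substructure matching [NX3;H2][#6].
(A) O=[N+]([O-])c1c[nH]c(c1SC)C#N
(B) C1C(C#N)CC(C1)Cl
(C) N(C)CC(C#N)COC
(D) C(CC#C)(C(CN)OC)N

[NX3;H2][#6] describes a trivalent nitrogen with two H attached to carbon (a primary amine).
(A) has a nitro group (-[N+](=O)[O-]) but the nitrogen is [N+] with no H, not NX3H2.
(B) has a nitrile (-C#N) but the nitrogen is NX1 (triple-bonded), not NX3 with two H.
(C) has an N-methylamino group (-NHCH3) but the nitrogen bears two carbons and only one H (H1), not H2.
(D) contains a primary amino group (-NH2), which satisfies every atom and bond constraint.
So the answer is (D).

D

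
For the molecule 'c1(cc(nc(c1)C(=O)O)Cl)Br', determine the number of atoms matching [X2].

Check the 11 heavy atoms by environment: 1× n (aromatic, X2) → match; 5× c (aromatic, X3) → no; 1× C (X3) → no; 1× O (X1) → no; 1× O (X2) → match; 1× Cl (X1) → no; 1× Br (X1) → no.
Summing the matching environments: 1 + 1 = 2 matching atoms.

2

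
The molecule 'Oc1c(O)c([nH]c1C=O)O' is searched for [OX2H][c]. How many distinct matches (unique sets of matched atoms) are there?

3

[OX2H][c] is the SMARTS for a phenol: a hydroxyl oxygen attached to an aromatic carbon.
The molecule carries 3 separate instances of a hydroxyl group (-OH) meeting every constraint; each maps to a distinct set of atoms, giving 3 matches.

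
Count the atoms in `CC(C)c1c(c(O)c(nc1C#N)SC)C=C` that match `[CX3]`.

2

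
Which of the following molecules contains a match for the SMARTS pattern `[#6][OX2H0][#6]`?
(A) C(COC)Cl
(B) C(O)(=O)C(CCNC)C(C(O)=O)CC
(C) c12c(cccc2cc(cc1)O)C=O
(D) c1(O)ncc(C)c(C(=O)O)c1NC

A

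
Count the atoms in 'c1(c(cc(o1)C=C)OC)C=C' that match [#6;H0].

The query [#6;H0] means: any carbon with no attached hydrogen.
Check the 11 heavy atoms by environment: 1× o (aromatic, H0) → no; 3× c (aromatic, H0) → match; 1× c (aromatic, H1) → no; 2× C (H1) → no; 2× C (H2) → no; 1× O (H0) → no; 1× C (H3) → no.
That gives 3 matching atoms.

3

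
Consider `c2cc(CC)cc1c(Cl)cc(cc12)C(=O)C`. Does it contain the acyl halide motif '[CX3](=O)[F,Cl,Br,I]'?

The pattern [CX3](=O)[F,Cl,Br,I] describes a carbonyl carbon bonded to a halogen — an acyl halide.
The closest candidate here is a chloro substituent, but the Cl is not on a carbonyl carbon. No other fragment satisfies the full query, so there is no match.

No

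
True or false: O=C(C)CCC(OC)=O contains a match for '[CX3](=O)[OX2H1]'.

False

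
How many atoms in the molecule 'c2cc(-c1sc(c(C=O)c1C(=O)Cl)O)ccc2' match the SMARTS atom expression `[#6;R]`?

10

The query [#6;R] means: carbon that is part of a ring.
Check the 17 heavy atoms by environment: 1× s (aromatic, in 5-ring) → no; 4× c (aromatic, in 5-ring) → match; 3× O (acyclic) → no; 2× C (acyclic) → no; 1× Cl (acyclic) → no; 6× c (aromatic, in 6-ring) → match.
Summing the matching environments: 4 + 6 = 10 matching atoms.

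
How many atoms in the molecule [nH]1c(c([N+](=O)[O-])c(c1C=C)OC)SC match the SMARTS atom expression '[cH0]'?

The query [cH0] means: aromatic carbon with no attached hydrogen (substituted or ring-fusion).
Check the 14 heavy atoms by environment: 1× n (aromatic, H1) → no; 4× c (aromatic, H0) → match; 1× N (charge +1, H0) → no; 1× O (charge -1, H0) → no; 2× O (H0) → no; 1× S (H0) → no; 2× C (H3) → no; 1× C (H1) → no; 1× C (H2) → no.
That gives 4 matching atoms.

4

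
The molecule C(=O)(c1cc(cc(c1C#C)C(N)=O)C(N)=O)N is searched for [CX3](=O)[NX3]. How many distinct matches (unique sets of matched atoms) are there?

[CX3](=O)[NX3] is the SMARTS for an amide: a carbonyl carbon bonded to a trivalent nitrogen.
The molecule carries 3 separate instances of a primary amide (-C(=O)NH2) meeting every constraint; each maps to a distinct set of atoms, giving 3 matches.

3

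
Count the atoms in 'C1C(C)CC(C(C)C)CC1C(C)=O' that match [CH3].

4

The query [CH3] means: aliphatic carbon with exactly three hydrogens.
Check the 13 heavy atoms by environment: 3× C (H2) → no; 4× C (H1) → no; 1× C (H0) → no; 1× O (H0) → no; 4× C (H3) → match.
That gives 4 matching atoms.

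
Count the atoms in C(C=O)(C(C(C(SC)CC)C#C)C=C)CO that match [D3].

Check the 16 heavy atoms by environment: 5× C (D2) → no; 4× C (D3) → match; 4× C (D1) → no; 2× O (D1) → no; 1× S (D2) → no.
That gives 4 matching atoms.

4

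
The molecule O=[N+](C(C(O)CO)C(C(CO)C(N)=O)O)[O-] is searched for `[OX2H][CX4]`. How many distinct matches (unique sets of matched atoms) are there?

4

[OX2H][CX4] is the SMARTS for an aliphatic alcohol: a hydroxyl oxygen bound to an sp3 (X4) carbon.
The molecule carries 4 separate instances of a hydroxyl group (-OH) meeting every constraint; each maps to a distinct set of atoms, giving 4 matches.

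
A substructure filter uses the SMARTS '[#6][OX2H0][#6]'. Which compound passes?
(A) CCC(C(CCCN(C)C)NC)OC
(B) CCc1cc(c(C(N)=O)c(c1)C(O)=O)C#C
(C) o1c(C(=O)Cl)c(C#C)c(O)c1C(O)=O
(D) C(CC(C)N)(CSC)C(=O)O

[#6][OX2H0][#6] describes an aliphatic oxygen bridging two carbons with no H on the oxygen (an ether).
(A) contains a methoxy ether (-OCH3), which satisfies every atom and bond constraint.
(B) has a carboxylic acid group (-C(=O)OH) but the -OH oxygen has H1; the =O is OX1, not OX2.
(C) has a carboxylic acid group (-C(=O)OH) but the -OH oxygen has H1; the =O is OX1, not OX2.
(D) has a carboxylic acid group (-C(=O)OH) but the -OH oxygen has H1; the =O is OX1, not OX2.
So the answer is (A).

A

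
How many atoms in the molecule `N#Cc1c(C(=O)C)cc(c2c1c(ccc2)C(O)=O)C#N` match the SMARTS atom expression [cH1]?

4

The query [cH1] means: aromatic carbon bearing exactly one hydrogen.
Check the 20 heavy atoms by environment: 6× c (aromatic, H0) → no; 4× c (aromatic, H1) → match; 4× C (H0) → no; 2× O (H0) → no; 1× C (H3) → no; 1× O (H1) → no; 2× N (H0) → no.
That gives 4 matching atoms.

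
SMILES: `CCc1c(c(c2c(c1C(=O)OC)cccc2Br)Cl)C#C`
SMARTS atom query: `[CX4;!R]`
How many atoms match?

3

The query [CX4;!R] means: aliphatic carbon with four total connections, not in a ring.
Check the 20 heavy atoms by environment: 10× c (aromatic, X3, in 6-ring) → no; 3× C (X4, acyclic) → match; 1× Cl (X1, acyclic) → no; 2× C (X2, acyclic) → no; 1× C (X3, acyclic) → no; 1× O (X1, acyclic) → no; 1× O (X2, acyclic) → no; 1× Br (X1, acyclic) → no.
That gives 3 matching atoms.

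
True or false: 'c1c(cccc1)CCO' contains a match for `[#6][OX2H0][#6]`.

The pattern [#6][OX2H0][#6] describes an aliphatic oxygen bridging two carbons with no H on the oxygen — an ether.
The closest candidate here is a hydroxyl group (-OH), but the oxygen has H1, not H0 bridging two carbons. No other fragment satisfies the full query, so there is no match.

False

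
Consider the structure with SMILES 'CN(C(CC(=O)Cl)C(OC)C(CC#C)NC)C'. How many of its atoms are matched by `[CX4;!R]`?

The query [CX4;!R] means: aliphatic carbon with four total connections, not in a ring.
Check the 17 heavy atoms by environment: 9× C (X4, acyclic) → match; 1× O (X2, acyclic) → no; 1× C (X3, acyclic) → no; 1× O (X1, acyclic) → no; 1× Cl (X1, acyclic) → no; 2× N (X3, acyclic) → no; 2× C (X2, acyclic) → no.
That gives 9 matching atoms.

9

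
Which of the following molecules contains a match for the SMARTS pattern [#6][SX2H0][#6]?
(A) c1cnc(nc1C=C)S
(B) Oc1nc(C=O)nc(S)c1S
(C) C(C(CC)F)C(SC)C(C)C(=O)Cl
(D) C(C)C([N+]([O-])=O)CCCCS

C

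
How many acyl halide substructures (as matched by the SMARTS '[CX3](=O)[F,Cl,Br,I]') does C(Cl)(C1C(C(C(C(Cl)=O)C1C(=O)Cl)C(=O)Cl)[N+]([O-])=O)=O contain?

[CX3](=O)[F,Cl,Br,I] is the SMARTS for an acyl halide: a carbonyl carbon bonded to a halogen.
The molecule carries 4 separate instances of an acyl chloride (-C(=O)Cl) meeting every constraint; each maps to a distinct set of atoms, giving 4 matches.

4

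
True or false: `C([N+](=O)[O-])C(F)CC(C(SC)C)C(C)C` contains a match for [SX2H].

The pattern [SX2H] describes an aliphatic sulfur with two connections, one being H — a thiol.
The closest candidate here is a methylthio ether (-SCH3), but the sulfur has H0 (bonded to two carbons), not H1. No other fragment satisfies the full query, so there is no match.

False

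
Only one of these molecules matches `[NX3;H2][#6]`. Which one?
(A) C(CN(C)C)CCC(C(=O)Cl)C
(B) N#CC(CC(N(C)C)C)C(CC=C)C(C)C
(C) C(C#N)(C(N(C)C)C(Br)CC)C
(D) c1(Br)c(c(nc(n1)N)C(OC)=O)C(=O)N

[NX3;H2][#6] describes a trivalent nitrogen with two H attached to carbon (a primary amine).
(A) has a dimethylamino group (-N(CH3)2) but the nitrogen has H0, not H2.
(B) has a dimethylamino group (-N(CH3)2) but the nitrogen has H0, not H2.
(C) has a nitrile (-C#N) but the nitrogen is NX1 (triple-bonded), not NX3 with two H.
(D) contains a primary amino group (-NH2), which satisfies every atom and bond constraint.
So the answer is (D).

D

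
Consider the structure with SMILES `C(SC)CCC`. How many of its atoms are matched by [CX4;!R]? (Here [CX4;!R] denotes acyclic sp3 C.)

5

The query [CX4;!R] means: aliphatic carbon with four total connections, not in a ring.
Check the 6 heavy atoms by environment: 5× C (X4, acyclic) → match; 1× S (X2, acyclic) → no.
That gives 5 matching atoms.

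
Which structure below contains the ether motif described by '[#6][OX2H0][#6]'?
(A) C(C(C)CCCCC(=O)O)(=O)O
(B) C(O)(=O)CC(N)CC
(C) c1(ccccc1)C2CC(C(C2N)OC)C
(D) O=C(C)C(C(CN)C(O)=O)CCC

C

[#6][OX2H0][#6] describes an aliphatic oxygen bridging two carbons with no H on the oxygen (an ether).
(A) has a carboxylic acid group (-C(=O)OH) but the -OH oxygen has H1; the =O is OX1, not OX2.
(B) has a carboxylic acid group (-C(=O)OH) but the -OH oxygen has H1; the =O is OX1, not OX2.
(C) contains a methoxy ether (-OCH3), which satisfies every atom and bond constraint.
(D) has a carboxylic acid group (-C(=O)OH) but the -OH oxygen has H1; the =O is OX1, not OX2.
So the answer is (C).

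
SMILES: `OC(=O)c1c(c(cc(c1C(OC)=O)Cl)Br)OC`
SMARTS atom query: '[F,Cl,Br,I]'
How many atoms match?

The query [F,Cl,Br,I] means: comma = OR; matches any of F, Cl, Br, I.
Check the 17 heavy atoms by environment: 6× c (aromatic) → no; 5× O → no; 4× C → no; 1× Br → match; 1× Cl → match.
Summing the matching environments: 1 + 1 = 2 matching atoms.

2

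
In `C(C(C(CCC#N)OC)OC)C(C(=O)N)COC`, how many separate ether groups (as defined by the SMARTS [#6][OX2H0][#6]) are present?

[#6][OX2H0][#6] is the SMARTS for an ether: an aliphatic oxygen bridging two carbons with no H on the oxygen.
The molecule carries 3 separate instances of a methoxy ether (-OCH3) meeting every constraint; each maps to a distinct set of atoms, giving 3 matches.

3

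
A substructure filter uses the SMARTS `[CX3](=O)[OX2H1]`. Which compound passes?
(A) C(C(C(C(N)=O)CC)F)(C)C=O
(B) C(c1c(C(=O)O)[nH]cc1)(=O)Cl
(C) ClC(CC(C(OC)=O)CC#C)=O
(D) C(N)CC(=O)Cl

B

[CX3](=O)[OX2H1] describes an sp2 carbon double-bonded to O and single-bonded to an -OH oxygen (a carboxylic acid).
(A) has a primary amide (-C(=O)NH2) but the carbonyl is bonded to N, not to an -OH oxygen.
(B) contains a carboxylic acid group (-C(=O)OH), which satisfies every atom and bond constraint.
(C) has an acyl chloride (-C(=O)Cl) but the carbonyl is bonded to Cl, not to an -OH oxygen.
(D) has an acyl chloride (-C(=O)Cl) but the carbonyl is bonded to Cl, not to an -OH oxygen.
So the answer is (B).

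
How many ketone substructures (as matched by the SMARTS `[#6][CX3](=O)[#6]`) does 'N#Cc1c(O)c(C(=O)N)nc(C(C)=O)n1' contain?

1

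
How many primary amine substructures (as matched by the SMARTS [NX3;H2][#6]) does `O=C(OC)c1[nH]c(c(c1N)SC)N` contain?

[NX3;H2][#6] is the SMARTS for a primary amine: a trivalent nitrogen with two H attached to carbon.
The molecule carries 2 separate instances of a primary amino group (-NH2) meeting every constraint; each maps to a distinct set of atoms, giving 2 matches.

2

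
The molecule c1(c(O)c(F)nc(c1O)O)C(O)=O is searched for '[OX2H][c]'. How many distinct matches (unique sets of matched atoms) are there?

[OX2H][c] is the SMARTS for a phenol: a hydroxyl oxygen attached to an aromatic carbon.
The molecule carries 3 separate instances of a hydroxyl group (-OH) meeting every constraint; each maps to a distinct set of atoms, giving 3 matches.

3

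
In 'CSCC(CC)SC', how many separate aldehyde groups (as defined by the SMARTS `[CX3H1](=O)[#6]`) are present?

0

[CX3H1](=O)[#6] is the SMARTS for an aldehyde: an sp2 carbon with one H, double-bonded to O and single-bonded to carbon.
No fragment in the molecule satisfies every constraint, giving 0 matches.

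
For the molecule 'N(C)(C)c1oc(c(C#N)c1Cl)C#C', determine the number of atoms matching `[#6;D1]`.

The query [#6;D1] means: carbon bonded to exactly one heavy atom.
Check the 13 heavy atoms by environment: 1× o (aromatic, D2) → no; 4× c (aromatic, D3) → no; 1× Cl (D1) → no; 2× C (D2) → no; 1× N (D1) → no; 3× C (D1) → match; 1× N (D3) → no.
That gives 3 matching atoms.

3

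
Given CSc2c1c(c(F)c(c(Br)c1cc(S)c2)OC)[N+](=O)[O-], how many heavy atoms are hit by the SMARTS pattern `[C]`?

2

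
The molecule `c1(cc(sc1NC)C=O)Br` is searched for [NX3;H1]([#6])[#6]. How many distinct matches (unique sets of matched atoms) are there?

[NX3;H1]([#6])[#6] is the SMARTS for a secondary amine: a trivalent nitrogen with one H, bonded to two carbons.
Exactly one fragment in the molecule meets all constraints, giving 1 match.

1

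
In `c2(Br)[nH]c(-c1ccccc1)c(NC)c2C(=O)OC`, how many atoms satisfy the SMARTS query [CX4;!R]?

2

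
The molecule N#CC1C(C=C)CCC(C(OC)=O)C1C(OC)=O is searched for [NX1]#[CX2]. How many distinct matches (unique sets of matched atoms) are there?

1

[NX1]#[CX2] is the SMARTS for a nitrile: a nitrogen triple-bonded to a two-connected carbon.
Exactly one fragment in the molecule meets all constraints, giving 1 match.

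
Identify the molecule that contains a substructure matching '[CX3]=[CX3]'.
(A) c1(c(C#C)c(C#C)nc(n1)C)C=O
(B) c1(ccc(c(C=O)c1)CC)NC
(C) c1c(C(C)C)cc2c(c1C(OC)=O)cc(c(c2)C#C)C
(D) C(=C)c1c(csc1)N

D

[CX3]=[CX3] describes a non-aromatic C=C double bond between two sp2 carbons (an alkene).
(A) has an ethynyl group (-C#CH) but the C-C bond is a triple bond, not a double bond.
(B) has an ethyl group (-CH2CH3) but its C-C bond is a single bond between CX4 carbons, not CX3=CX3.
(C) has an ethynyl group (-C#CH) but the C-C bond is a triple bond, not a double bond.
(D) contains a vinyl group (-CH=CH2), which satisfies every atom and bond constraint.
So the answer is (D).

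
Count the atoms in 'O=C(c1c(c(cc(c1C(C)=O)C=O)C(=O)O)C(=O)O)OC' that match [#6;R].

6

Check the 21 heavy atoms by environment: 6× c (aromatic, in 6-ring) → match; 7× C (acyclic) → no; 8× O (acyclic) → no.
That gives 6 matching atoms.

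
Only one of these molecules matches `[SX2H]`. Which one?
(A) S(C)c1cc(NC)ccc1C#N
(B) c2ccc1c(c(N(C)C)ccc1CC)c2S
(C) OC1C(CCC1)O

[SX2H] describes an aliphatic sulfur with two connections, one being H (a thiol).
(A) has a methylthio ether (-SCH3) but the sulfur has H0 (bonded to two carbons), not H1.
(B) contains a thiol (-SH), which satisfies every atom and bond constraint.
(C) has a hydroxyl group (-OH) but it is an -OH, not an -SH.
So the answer is (B).

B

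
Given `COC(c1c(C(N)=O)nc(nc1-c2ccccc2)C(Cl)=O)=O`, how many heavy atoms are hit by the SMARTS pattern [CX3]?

3

The query [CX3] means: C with X3: aliphatic carbon with exactly 3 total connections.
Check the 22 heavy atoms by environment: 2× n (aromatic, X2) → no; 10× c (aromatic, X3) → no; 3× C (X3) → match; 3× O (X1) → no; 1× Cl (X1) → no; 1× N (X3) → no; 1× O (X2) → no; 1× C (X4) → no.
That gives 3 matching atoms.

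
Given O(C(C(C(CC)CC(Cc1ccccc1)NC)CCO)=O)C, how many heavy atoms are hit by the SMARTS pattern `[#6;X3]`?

7

Check the 22 heavy atoms by environment: 11× C (X4) → no; 6× c (aromatic, X3) → match; 1× N (X3) → no; 1× C (X3) → match; 1× O (X1) → no; 2× O (X2) → no.
Summing the matching environments: 6 + 1 = 7 matching atoms.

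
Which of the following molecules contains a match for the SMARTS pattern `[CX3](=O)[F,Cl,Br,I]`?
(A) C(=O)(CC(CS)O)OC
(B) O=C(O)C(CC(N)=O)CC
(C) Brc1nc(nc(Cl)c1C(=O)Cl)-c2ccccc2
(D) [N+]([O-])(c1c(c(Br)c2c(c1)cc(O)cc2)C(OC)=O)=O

[CX3](=O)[F,Cl,Br,I] describes a carbonyl carbon bonded to a halogen (an acyl halide).
(A) has a methyl-ester group (-C(=O)OCH3) but the carbonyl is bonded to -O-C, not to a halogen.
(B) has a carboxylic acid group (-C(=O)OH) but the carbonyl is bonded to -OH, not to a halogen.
(C) contains an acyl chloride (-C(=O)Cl), which satisfies every atom and bond constraint.
(D) has a methyl-ester group (-C(=O)OCH3) but the carbonyl is bonded to -O-C, not to a halogen.
So the answer is (C).

C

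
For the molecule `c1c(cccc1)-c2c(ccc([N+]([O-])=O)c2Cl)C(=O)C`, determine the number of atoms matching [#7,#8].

The query [#7,#8] means: nitrogen or oxygen (comma = OR).
Check the 19 heavy atoms by environment: 12× c (aromatic) → no; 1× Cl → no; 2× C → no; 2× O → match; 1× N (charge +1) → match; 1× O (charge -1) → match.
Summing the matching environments: 2 + 1 + 1 = 4 matching atoms.

4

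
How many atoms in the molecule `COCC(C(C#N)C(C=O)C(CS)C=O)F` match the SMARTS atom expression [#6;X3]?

The query [#6;X3] means: any carbon (aromatic or not) with three total connections.
Check the 16 heavy atoms by environment: 7× C (X4) → no; 1× C (X2) → no; 1× N (X1) → no; 1× F (X1) → no; 1× O (X2) → no; 1× S (X2) → no; 2× C (X3) → match; 2× O (X1) → no.
That gives 2 matching atoms.

2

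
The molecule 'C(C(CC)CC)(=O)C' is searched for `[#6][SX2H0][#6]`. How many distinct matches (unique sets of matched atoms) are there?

[#6][SX2H0][#6] is the SMARTS for a thioether: an aliphatic sulfur bridging two carbons with no H on the sulfur.
No fragment in the molecule satisfies every constraint, giving 0 matches.

0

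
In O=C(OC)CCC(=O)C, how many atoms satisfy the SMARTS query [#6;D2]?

Check the 9 heavy atoms by environment: 2× C (D2) → match; 2× C (D3) → no; 2× O (D1) → no; 2× C (D1) → no; 1× O (D2) → no.
That gives 2 matching atoms.

2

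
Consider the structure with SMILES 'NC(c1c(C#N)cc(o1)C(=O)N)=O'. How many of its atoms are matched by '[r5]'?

5

The query [r5] means: r5 matches atoms in a five-membered ring.
Check the 13 heavy atoms by environment: 1× o (aromatic, in 5-ring) → match; 4× c (aromatic, in 5-ring) → match; 3× C (acyclic) → no; 2× O (acyclic) → no; 3× N (acyclic) → no.
Summing the matching environments: 1 + 4 = 5 matching atoms.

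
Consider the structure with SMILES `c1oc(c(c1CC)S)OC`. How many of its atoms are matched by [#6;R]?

4

The query [#6;R] means: carbon that is part of a ring.
Check the 10 heavy atoms by environment: 1× o (aromatic, in 5-ring) → no; 4× c (aromatic, in 5-ring) → match; 1× S (acyclic) → no; 3× C (acyclic) → no; 1× O (acyclic) → no.
That gives 4 matching atoms.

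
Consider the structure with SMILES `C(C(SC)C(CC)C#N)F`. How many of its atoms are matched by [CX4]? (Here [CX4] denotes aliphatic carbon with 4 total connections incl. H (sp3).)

The query [CX4] means: C with X4: aliphatic carbon with exactly 4 total connections (bonds + H).
Check the 10 heavy atoms by environment: 6× C (X4) → match; 1× F (X1) → no; 1× C (X2) → no; 1× N (X1) → no; 1× S (X2) → no.
That gives 6 matching atoms.

6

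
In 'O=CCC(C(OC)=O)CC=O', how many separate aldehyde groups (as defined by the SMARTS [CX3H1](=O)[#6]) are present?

[CX3H1](=O)[#6] is the SMARTS for an aldehyde: an sp2 carbon with one H, double-bonded to O and single-bonded to carbon.
The molecule carries 2 separate instances of an aldehyde (-CHO) meeting every constraint; each maps to a distinct set of atoms, giving 2 matches.

2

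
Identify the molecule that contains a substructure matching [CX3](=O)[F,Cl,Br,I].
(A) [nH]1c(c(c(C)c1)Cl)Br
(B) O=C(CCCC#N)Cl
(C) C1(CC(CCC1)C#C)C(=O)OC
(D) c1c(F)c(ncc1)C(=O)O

[CX3](=O)[F,Cl,Br,I] describes a carbonyl carbon bonded to a halogen (an acyl halide).
(A) has a chloro substituent but the Cl is not on a carbonyl carbon.
(B) contains an acyl chloride (-C(=O)Cl), which satisfies every atom and bond constraint.
(C) has a methyl-ester group (-C(=O)OCH3) but the carbonyl is bonded to -O-C, not to a halogen.
(D) has a carboxylic acid group (-C(=O)OH) but the carbonyl is bonded to -OH, not to a halogen.
So the answer is (B).

B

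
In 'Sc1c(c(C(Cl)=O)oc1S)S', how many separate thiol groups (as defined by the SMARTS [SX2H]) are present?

[SX2H] is the SMARTS for a thiol: an aliphatic sulfur with two connections, one being H.
The molecule carries 3 separate instances of a thiol (-SH) meeting every constraint; each maps to a distinct set of atoms, giving 3 matches.

3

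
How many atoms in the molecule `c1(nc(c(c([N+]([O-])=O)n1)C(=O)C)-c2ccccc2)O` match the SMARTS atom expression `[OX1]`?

The query [OX1] means: aliphatic oxygen with one total connection — typically a carbonyl =O or an oxide.
Check the 19 heavy atoms by environment: 2× n (aromatic, X2) → no; 10× c (aromatic, X3) → no; 1× C (X3) → no; 2× O (X1) → match; 1× C (X4) → no; 1× N (charge +1, X3) → no; 1× O (charge -1, X1) → match; 1× O (X2) → no.
Summing the matching environments: 2 + 1 = 3 matching atoms.

3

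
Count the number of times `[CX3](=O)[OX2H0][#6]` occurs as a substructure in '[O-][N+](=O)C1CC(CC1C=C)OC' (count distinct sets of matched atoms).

0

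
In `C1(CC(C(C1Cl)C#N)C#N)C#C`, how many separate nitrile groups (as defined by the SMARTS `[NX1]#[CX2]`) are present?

2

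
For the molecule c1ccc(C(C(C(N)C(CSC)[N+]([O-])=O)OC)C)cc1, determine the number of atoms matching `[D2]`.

8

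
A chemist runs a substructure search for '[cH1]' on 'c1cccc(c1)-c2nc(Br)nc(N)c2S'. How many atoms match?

The query [cH1] means: aromatic carbon bearing exactly one hydrogen.
Check the 15 heavy atoms by environment: 2× n (aromatic, H0) → no; 5× c (aromatic, H0) → no; 1× S (H1) → no; 5× c (aromatic, H1) → match; 1× Br (H0) → no; 1× N (H2) → no.
That gives 5 matching atoms.

5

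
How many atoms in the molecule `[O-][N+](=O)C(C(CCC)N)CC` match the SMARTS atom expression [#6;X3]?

0

Check the 11 heavy atoms by environment: 7× C (X4) → no; 1× N (charge +1, X3) → no; 1× O (charge -1, X1) → no; 1× O (X1) → no; 1× N (X3) → no.
No environment satisfies the query, so 0 matching atoms.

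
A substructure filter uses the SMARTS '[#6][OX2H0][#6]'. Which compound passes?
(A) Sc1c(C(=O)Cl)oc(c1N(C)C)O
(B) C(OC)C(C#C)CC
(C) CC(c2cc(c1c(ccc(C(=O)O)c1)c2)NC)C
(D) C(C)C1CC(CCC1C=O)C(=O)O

[#6][OX2H0][#6] describes an aliphatic oxygen bridging two carbons with no H on the oxygen (an ether).
(A) has a hydroxyl group (-OH) but the oxygen has H1, not H0 bridging two carbons.
(B) contains a methoxy ether (-OCH3), which satisfies every atom and bond constraint.
(C) has a carboxylic acid group (-C(=O)OH) but the -OH oxygen has H1; the =O is OX1, not OX2.
(D) has a carboxylic acid group (-C(=O)OH) but the -OH oxygen has H1; the =O is OX1, not OX2.
So the answer is (B).

B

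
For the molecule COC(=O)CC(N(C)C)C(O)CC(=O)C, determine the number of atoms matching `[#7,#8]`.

Check the 15 heavy atoms by environment: 10× C → no; 4× O → match; 1× N → match.
Summing the matching environments: 4 + 1 = 5 matching atoms.

5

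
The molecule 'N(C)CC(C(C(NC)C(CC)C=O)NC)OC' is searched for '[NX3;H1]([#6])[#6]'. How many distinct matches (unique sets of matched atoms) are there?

3

[NX3;H1]([#6])[#6] is the SMARTS for a secondary amine: a trivalent nitrogen with one H, bonded to two carbons.
The molecule carries 3 separate instances of an N-methylamino group (-NHCH3) meeting every constraint; each maps to a distinct set of atoms, giving 3 matches.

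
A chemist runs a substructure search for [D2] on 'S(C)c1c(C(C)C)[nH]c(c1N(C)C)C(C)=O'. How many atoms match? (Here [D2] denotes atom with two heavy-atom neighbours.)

2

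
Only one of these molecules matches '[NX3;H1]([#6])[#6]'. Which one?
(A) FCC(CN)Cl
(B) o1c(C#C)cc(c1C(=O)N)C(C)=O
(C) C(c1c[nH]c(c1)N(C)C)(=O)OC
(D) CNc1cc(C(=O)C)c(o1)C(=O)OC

D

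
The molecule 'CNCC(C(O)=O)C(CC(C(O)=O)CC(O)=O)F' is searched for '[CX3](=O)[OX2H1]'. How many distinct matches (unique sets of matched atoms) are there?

[CX3](=O)[OX2H1] is the SMARTS for a carboxylic acid: an sp2 carbon double-bonded to O and single-bonded to an -OH oxygen.
The molecule carries 3 separate instances of a carboxylic acid group (-C(=O)OH) meeting every constraint; each maps to a distinct set of atoms, giving 3 matches.

3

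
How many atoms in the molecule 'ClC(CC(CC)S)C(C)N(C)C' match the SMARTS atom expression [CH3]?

4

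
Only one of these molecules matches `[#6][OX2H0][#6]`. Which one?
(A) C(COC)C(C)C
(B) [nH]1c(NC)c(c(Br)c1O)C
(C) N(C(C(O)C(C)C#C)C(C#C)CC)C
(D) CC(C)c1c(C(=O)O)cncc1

A

[#6][OX2H0][#6] describes an aliphatic oxygen bridging two carbons with no H on the oxygen (an ether).
(A) contains a methoxy ether (-OCH3), which satisfies every atom and bond constraint.
(B) has a hydroxyl group (-OH) but the oxygen has H1, not H0 bridging two carbons.
(C) has a hydroxyl group (-OH) but the oxygen has H1, not H0 bridging two carbons.
(D) has a carboxylic acid group (-C(=O)OH) but the -OH oxygen has H1; the =O is OX1, not OX2.
So the answer is (A).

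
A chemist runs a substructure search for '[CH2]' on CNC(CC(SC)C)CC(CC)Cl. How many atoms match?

3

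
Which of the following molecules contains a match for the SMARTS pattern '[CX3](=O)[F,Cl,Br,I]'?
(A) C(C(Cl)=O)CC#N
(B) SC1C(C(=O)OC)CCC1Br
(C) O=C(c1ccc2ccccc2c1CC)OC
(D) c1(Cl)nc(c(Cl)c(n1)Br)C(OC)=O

[CX3](=O)[F,Cl,Br,I] describes a carbonyl carbon bonded to a halogen (an acyl halide).
(A) contains an acyl chloride (-C(=O)Cl), which satisfies every atom and bond constraint.
(B) has a methyl-ester group (-C(=O)OCH3) but the carbonyl is bonded to -O-C, not to a halogen.
(C) has a methyl-ester group (-C(=O)OCH3) but the carbonyl is bonded to -O-C, not to a halogen.
(D) has a chloro substituent but the Cl is not on a carbonyl carbon.
So the answer is (A).

A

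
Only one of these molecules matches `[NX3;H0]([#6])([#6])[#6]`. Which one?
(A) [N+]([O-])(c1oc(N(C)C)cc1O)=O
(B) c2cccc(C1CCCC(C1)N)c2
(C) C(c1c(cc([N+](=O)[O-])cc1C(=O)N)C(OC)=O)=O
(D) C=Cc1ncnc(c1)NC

[NX3;H0]([#6])([#6])[#6] describes a trivalent nitrogen with no H, bonded to three carbons (a tertiary amine).
(A) contains a dimethylamino group (-N(CH3)2), which satisfies every atom and bond constraint.
(B) has a primary amino group (-NH2) but the nitrogen has H2, not H0 with three carbons.
(C) has a primary amide (-C(=O)NH2) but the amide nitrogen has H2 and only one carbon neighbour.
(D) has an N-methylamino group (-NHCH3) but the nitrogen still has one H (H1), not H0.
So the answer is (A).

A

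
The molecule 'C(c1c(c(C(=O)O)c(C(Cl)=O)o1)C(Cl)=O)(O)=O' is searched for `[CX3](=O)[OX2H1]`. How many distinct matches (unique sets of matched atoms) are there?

[CX3](=O)[OX2H1] is the SMARTS for a carboxylic acid: an sp2 carbon double-bonded to O and single-bonded to an -OH oxygen.
The molecule carries 2 separate instances of a carboxylic acid group (-C(=O)OH) meeting every constraint; each maps to a distinct set of atoms, giving 2 matches.

2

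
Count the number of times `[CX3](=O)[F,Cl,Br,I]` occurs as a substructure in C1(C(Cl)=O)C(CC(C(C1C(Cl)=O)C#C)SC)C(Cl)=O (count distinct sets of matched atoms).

3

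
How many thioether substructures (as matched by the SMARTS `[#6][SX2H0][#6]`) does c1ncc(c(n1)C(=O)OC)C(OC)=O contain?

0

[#6][SX2H0][#6] is the SMARTS for a thioether: an aliphatic sulfur bridging two carbons with no H on the sulfur.
No fragment in the molecule satisfies every constraint, giving 0 matches.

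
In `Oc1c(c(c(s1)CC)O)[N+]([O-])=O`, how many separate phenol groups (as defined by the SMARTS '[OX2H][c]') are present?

2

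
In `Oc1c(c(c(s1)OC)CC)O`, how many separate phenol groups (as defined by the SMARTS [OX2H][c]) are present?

2

[OX2H][c] is the SMARTS for a phenol: a hydroxyl oxygen attached to an aromatic carbon.
The molecule carries 2 separate instances of a hydroxyl group (-OH) meeting every constraint; each maps to a distinct set of atoms, giving 2 matches.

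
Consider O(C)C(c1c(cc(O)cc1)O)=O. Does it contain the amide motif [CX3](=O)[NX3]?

No

The pattern [CX3](=O)[NX3] describes a carbonyl carbon bonded to a trivalent nitrogen — an amide.
The closest candidate here is a methyl-ester group (-C(=O)OCH3), but the carbonyl is bonded to O, not to an NX3 nitrogen. No other fragment satisfies the full query, so there is no match.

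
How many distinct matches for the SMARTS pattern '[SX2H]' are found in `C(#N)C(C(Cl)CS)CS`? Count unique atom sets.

[SX2H] is the SMARTS for a thiol: an aliphatic sulfur with two connections, one being H.
The molecule carries 2 separate instances of a thiol (-SH) meeting every constraint; each maps to a distinct set of atoms, giving 2 matches.

2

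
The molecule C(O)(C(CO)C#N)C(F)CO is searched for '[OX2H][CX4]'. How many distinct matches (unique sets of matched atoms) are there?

[OX2H][CX4] is the SMARTS for an aliphatic alcohol: a hydroxyl oxygen bound to an sp3 (X4) carbon.
The molecule carries 3 separate instances of a hydroxyl group (-OH) meeting every constraint; each maps to a distinct set of atoms, giving 3 matches.

3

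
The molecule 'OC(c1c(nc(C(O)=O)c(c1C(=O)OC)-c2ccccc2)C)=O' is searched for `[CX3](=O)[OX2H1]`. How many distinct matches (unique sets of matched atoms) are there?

2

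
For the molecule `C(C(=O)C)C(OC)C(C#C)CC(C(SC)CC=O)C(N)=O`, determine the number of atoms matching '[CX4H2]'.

The query [CX4H2] means: sp3 carbon (X4) with exactly two hydrogens.
Check the 21 heavy atoms by environment: 3× C (H2, X4) → match; 4× C (H1, X4) → no; 1× S (H0, X2) → no; 3× C (H3, X4) → no; 2× C (H0, X3) → no; 3× O (H0, X1) → no; 1× C (H1, X3) → no; 1× N (H2, X3) → no; 1× C (H0, X2) → no; 1× C (H1, X2) → no; 1× O (H0, X2) → no.
That gives 3 matching atoms.

3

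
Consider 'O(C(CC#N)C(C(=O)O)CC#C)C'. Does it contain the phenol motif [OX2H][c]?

No

The pattern [OX2H][c] describes a hydroxyl oxygen attached to an aromatic carbon — a phenol.
The closest candidate here is a methoxy ether (-OCH3), but the oxygen has H0, not H1. No other fragment satisfies the full query, so there is no match.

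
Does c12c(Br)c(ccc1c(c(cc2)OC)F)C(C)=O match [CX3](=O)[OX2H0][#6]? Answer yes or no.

No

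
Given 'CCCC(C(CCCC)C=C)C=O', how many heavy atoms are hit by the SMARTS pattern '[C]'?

The query [C] means: uppercase C matches aliphatic (non-aromatic) carbon only.
Check the 13 heavy atoms by environment: 12× C → match; 1× O → no.
That gives 12 matching atoms.

12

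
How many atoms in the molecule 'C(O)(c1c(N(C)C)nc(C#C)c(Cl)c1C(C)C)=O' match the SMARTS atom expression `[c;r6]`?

5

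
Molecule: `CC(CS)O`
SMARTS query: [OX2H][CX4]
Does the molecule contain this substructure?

The pattern [OX2H][CX4] describes a hydroxyl oxygen bound to an sp3 (X4) carbon — an aliphatic alcohol.
The molecule carries a hydroxyl group (-OH), whose atoms satisfy every constraint of the query, so the pattern matches.

Yes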